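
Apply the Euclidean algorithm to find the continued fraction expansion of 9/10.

Run the Euclidean algorithm on 9 and 10; the successive quotients are the partial quotients a_0, a_1, ... (each step inverts the fractional part left over by the previous one):
  9 = 0*10 + 9, so a_0 = 0.
  10 = 1*9 + 1, so a_1 = 1.
  9 = 9*1 + 0, so a_2 = 9.
The remainder reaches 0 after 3 divisions, so the expansion has 3 partial quotients, read off in order.

[0; 1, 9]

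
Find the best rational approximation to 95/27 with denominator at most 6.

7/2

Expand x = 95/27 as a continued fraction with the Euclidean algorithm:
  95 = 3*27 + 14, so a_0 = 3.
  27 = 1*14 + 13, so a_1 = 1.
  14 = 1*13 + 1, so a_2 = 1.
  13 = 13*1 + 0, so a_3 = 13.
so x = [3; 1, 1, 13].
Convergents (p_i = a_i*p_{i-1} + p_{i-2}, q_i = a_i*q_{i-1} + q_{i-2} with p_{-2}=0, p_{-1}=1, q_{-2}=1, q_{-1}=0), until the denominator exceeds 6:
  i=0: a_0=3, p_0 = 3*1 + 0 = 3, q_0 = 3*0 + 1 = 1.
  i=1: a_1=1, p_1 = 1*3 + 1 = 4, q_1 = 1*1 + 0 = 1.
  i=2: a_2=1, p_2 = 1*4 + 3 = 7, q_2 = 1*1 + 1 = 2.
  i=3: a_3=13, p_3 = 13*7 + 4 = 95, q_3 = 13*2 + 1 = 27.
q_3 = 27 > 6, so the last convergent with denominator <= 6 is p_2/q_2 = 7/2.
The closest fraction with denominator <= 6 is either p_2/q_2 or the intermediate fraction (k*p_2 + p_1)/(k*q_2 + q_1) with the largest k >= 1 whose denominator stays <= 6; these approach x as k grows, and every other convergent or intermediate fraction in range is farther away.
Largest k: floor((6 - q_1)/q_2) = floor((6 - 1)/2) = 2.
That gives (2*7 + 4)/(2*2 + 1) = 18/5.
Compare the errors: |x - 7/2| = |95*2 - 7*27|/(27*2) = 1/54, and |x - 18/5| = |95*5 - 18*27|/(27*5) = 11/135.
Cross-multiplying, 1*135 = 135 < 594 = 11*54, so 1/54 is smaller: the convergent 7/2 is closer to x than 18/5.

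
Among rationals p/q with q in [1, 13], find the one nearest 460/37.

87/7

Expand x = 460/37 as a continued fraction with the Euclidean algorithm:
  460 = 12*37 + 16, so a_0 = 12.
  37 = 2*16 + 5, so a_1 = 2.
  16 = 3*5 + 1, so a_2 = 3.
  5 = 5*1 + 0, so a_3 = 5.
so x = [12; 2, 3, 5].
Convergents (p_i = a_i*p_{i-1} + p_{i-2}, q_i = a_i*q_{i-1} + q_{i-2} with p_{-2}=0, p_{-1}=1, q_{-2}=1, q_{-1}=0), until the denominator exceeds 13:
  i=0: a_0=12, p_0 = 12*1 + 0 = 12, q_0 = 12*0 + 1 = 1.
  i=1: a_1=2, p_1 = 2*12 + 1 = 25, q_1 = 2*1 + 0 = 2.
  i=2: a_2=3, p_2 = 3*25 + 12 = 87, q_2 = 3*2 + 1 = 7.
  i=3: a_3=5, p_3 = 5*87 + 25 = 460, q_3 = 5*7 + 2 = 37.
q_3 = 37 > 13, so the last convergent with denominator <= 13 is p_2/q_2 = 87/7.
The closest fraction with denominator <= 13 is either p_2/q_2 or the intermediate fraction (k*p_2 + p_1)/(k*q_2 + q_1) with the largest k >= 1 whose denominator stays <= 13; these approach x as k grows, and every other convergent or intermediate fraction in range is farther away.
Largest k: floor((13 - q_1)/q_2) = floor((13 - 2)/7) = 1.
That gives (1*87 + 25)/(1*7 + 2) = 112/9.
Compare the errors: |x - 87/7| = |460*7 - 87*37|/(37*7) = 1/259, and |x - 112/9| = |460*9 - 112*37|/(37*9) = 4/333.
Cross-multiplying, 1*333 = 333 < 1036 = 4*259, so 1/259 is smaller: the convergent 87/7 is closer to x than 112/9.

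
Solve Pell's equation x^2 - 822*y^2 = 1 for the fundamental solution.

First expand sqrt(822) as a continued fraction. With x_i = (sqrt(822) + m_i)/d_i and (m_0, d_0) = (0, 1): a_0 = floor(sqrt(822)) = 28, since 28^2 = 784 <= 822 < 841 = 29^2.
Iterate m_{i+1} = d_i*a_i - m_i, d_{i+1} = (822 - m_{i+1}^2)/d_i, a_{i+1} = floor((a_0 + m_{i+1})/d_{i+1}):
  m_1 = 1*28 - 0 = 28, d_1 = (822 - 28^2)/1 = 38/1 = 38, a_1 = floor((28 + 28)/38) = 1.
  m_2 = 38*1 - 28 = 10, d_2 = (822 - 10^2)/38 = 722/38 = 19, a_2 = floor((28 + 10)/19) = 2.
  m_3 = 19*2 - 10 = 28, d_3 = (822 - 28^2)/19 = 38/19 = 2, a_3 = floor((28 + 28)/2) = 28.
  m_4 = 2*28 - 28 = 28, d_4 = (822 - 28^2)/2 = 38/2 = 19, a_4 = floor((28 + 28)/19) = 2.
  m_5 = 19*2 - 28 = 10, d_5 = (822 - 10^2)/19 = 722/19 = 38, a_5 = floor((28 + 10)/38) = 1.
  m_6 = 38*1 - 10 = 28, d_6 = (822 - 28^2)/38 = 38/38 = 1, a_6 = floor((28 + 28)/1) = 56.
  m_7 = 1*56 - 28 = 28, d_7 = (822 - 28^2)/1 = 38/1 = 38: (m_7, d_7) = (m_1, d_1) = (28, 38), so from here the quotients repeat a_1, ..., a_6; the period length is 6.
So sqrt(822) = [28; (1, 2, 28, 2, 1, 56)] with period length k = 6.
k is even, so the fundamental solution of x^2 - 822y^2 = 1 is (p_{k-1}, q_{k-1}) = (p_5, q_5); compute convergents through index 5.
Convergents (p_i = a_i*p_{i-1} + p_{i-2}, q_i = a_i*q_{i-1} + q_{i-2} with p_{-2}=0, p_{-1}=1, q_{-2}=1, q_{-1}=0):
  i=0: a_0=28, p_0 = 28*1 + 0 = 28, q_0 = 28*0 + 1 = 1.
  i=1: a_1=1, p_1 = 1*28 + 1 = 29, q_1 = 1*1 + 0 = 1.
  i=2: a_2=2, p_2 = 2*29 + 28 = 86, q_2 = 2*1 + 1 = 3.
  i=3: a_3=28, p_3 = 28*86 + 29 = 2437, q_3 = 28*3 + 1 = 85.
  i=4: a_4=2, p_4 = 2*2437 + 86 = 4960, q_4 = 2*85 + 3 = 173.
  i=5: a_5=1, p_5 = 1*4960 + 2437 = 7397, q_5 = 1*173 + 85 = 258.
Check: 7397^2 - 822*258^2 = 54715609 - 54715608 = 1, so (x, y) = (7397, 258) solves the equation, and by the theorem it is the least positive solution.

(x, y) = (7397, 258)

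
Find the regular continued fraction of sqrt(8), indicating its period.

[2; (1, 4)]

Write x_i = (sqrt(8) + m_i)/d_i with (m_0, d_0) = (0, 1). a_0 = floor(sqrt(8)) = 2, since 2^2 = 4 <= 8 < 9 = 3^2.
Iterate m_{i+1} = d_i*a_i - m_i, d_{i+1} = (8 - m_{i+1}^2)/d_i, a_{i+1} = floor((a_0 + m_{i+1})/d_{i+1}):
  m_1 = 1*2 - 0 = 2, d_1 = (8 - 2^2)/1 = 4/1 = 4, a_1 = floor((2 + 2)/4) = 1.
  m_2 = 4*1 - 2 = 2, d_2 = (8 - 2^2)/4 = 4/4 = 1, a_2 = floor((2 + 2)/1) = 4.
  m_3 = 1*4 - 2 = 2, d_3 = (8 - 2^2)/1 = 4/1 = 4: (m_3, d_3) = (m_1, d_1) = (2, 4), so from here the quotients repeat a_1, a_2; the period length is 2.
Hence the expansion of sqrt(8) is a_0 = 2 followed by the repeating block 1, 4 (period 2).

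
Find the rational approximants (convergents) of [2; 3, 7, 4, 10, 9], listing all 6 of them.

2/1, 7/3, 51/22, 211/91, 2161/932, 19660/8479

Using the convergent recurrence p_i = a_i*p_{i-1} + p_{i-2}, q_i = a_i*q_{i-1} + q_{i-2} with p_{-2}=0, p_{-1}=1, q_{-2}=1, q_{-1}=0:
  i=0: a_0=2, p_0 = 2*1 + 0 = 2, q_0 = 2*0 + 1 = 1.
  i=1: a_1=3, p_1 = 3*2 + 1 = 7, q_1 = 3*1 + 0 = 3.
  i=2: a_2=7, p_2 = 7*7 + 2 = 51, q_2 = 7*3 + 1 = 22.
  i=3: a_3=4, p_3 = 4*51 + 7 = 211, q_3 = 4*22 + 3 = 91.
  i=4: a_4=10, p_4 = 10*211 + 51 = 2161, q_4 = 10*91 + 22 = 932.
  i=5: a_5=9, p_5 = 9*2161 + 211 = 19660, q_5 = 9*932 + 91 = 8479.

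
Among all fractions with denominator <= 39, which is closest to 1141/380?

Expand x = 1141/380 as a continued fraction with the Euclidean algorithm:
  1141 = 3*380 + 1, so a_0 = 3.
  380 = 380*1 + 0, so a_1 = 380.
so x = [3; 380].
Convergents (p_i = a_i*p_{i-1} + p_{i-2}, q_i = a_i*q_{i-1} + q_{i-2} with p_{-2}=0, p_{-1}=1, q_{-2}=1, q_{-1}=0), until the denominator exceeds 39:
  i=0: a_0=3, p_0 = 3*1 + 0 = 3, q_0 = 3*0 + 1 = 1.
  i=1: a_1=380, p_1 = 380*3 + 1 = 1141, q_1 = 380*1 + 0 = 380.
q_1 = 380 > 39, so the last convergent with denominator <= 39 is p_0/q_0 = 3/1.
The closest fraction with denominator <= 39 is either p_0/q_0 or the intermediate fraction (k*p_0 + p_{-1})/(k*q_0 + q_{-1}) with the largest k >= 1 whose denominator stays <= 39; these approach x as k grows, and every other convergent or intermediate fraction in range is farther away.
Largest k: floor((39 - q_{-1})/q_0) = floor((39 - 0)/1) = 39 (using the seeds p_{-1} = 1, q_{-1} = 0).
That gives (39*3 + 1)/(39*1 + 0) = 118/39.
Compare the errors: |x - 3/1| = |1141*1 - 3*380|/(380*1) = 1/380, and |x - 118/39| = |1141*39 - 118*380|/(380*39) = 341/14820.
Cross-multiplying, 1*14820 = 14820 < 129580 = 341*380, so 1/380 is smaller: the convergent 3/1 is closer to x than 118/39.

3/1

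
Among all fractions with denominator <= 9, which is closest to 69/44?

Expand x = 69/44 as a continued fraction with the Euclidean algorithm:
  69 = 1*44 + 25, so a_0 = 1.
  44 = 1*25 + 19, so a_1 = 1.
  25 = 1*19 + 6, so a_2 = 1.
  19 = 3*6 + 1, so a_3 = 3.
  6 = 6*1 + 0, so a_4 = 6.
so x = [1; 1, 1, 3, 6].
Convergents (p_i = a_i*p_{i-1} + p_{i-2}, q_i = a_i*q_{i-1} + q_{i-2} with p_{-2}=0, p_{-1}=1, q_{-2}=1, q_{-1}=0), until the denominator exceeds 9:
  i=0: a_0=1, p_0 = 1*1 + 0 = 1, q_0 = 1*0 + 1 = 1.
  i=1: a_1=1, p_1 = 1*1 + 1 = 2, q_1 = 1*1 + 0 = 1.
  i=2: a_2=1, p_2 = 1*2 + 1 = 3, q_2 = 1*1 + 1 = 2.
  i=3: a_3=3, p_3 = 3*3 + 2 = 11, q_3 = 3*2 + 1 = 7.
  i=4: a_4=6, p_4 = 6*11 + 3 = 69, q_4 = 6*7 + 2 = 44.
q_4 = 44 > 9, so the last convergent with denominator <= 9 is p_3/q_3 = 11/7.
The closest fraction with denominator <= 9 is either p_3/q_3 or the intermediate fraction (k*p_3 + p_2)/(k*q_3 + q_2) with the largest k >= 1 whose denominator stays <= 9; these approach x as k grows, and every other convergent or intermediate fraction in range is farther away.
Largest k: floor((9 - q_2)/q_3) = floor((9 - 2)/7) = 1.
That gives (1*11 + 3)/(1*7 + 2) = 14/9.
Compare the errors: |x - 11/7| = |69*7 - 11*44|/(44*7) = 1/308, and |x - 14/9| = |69*9 - 14*44|/(44*9) = 5/396.
Cross-multiplying, 1*396 = 396 < 1540 = 5*308, so 1/308 is smaller: the convergent 11/7 is closer to x than 14/9.

11/7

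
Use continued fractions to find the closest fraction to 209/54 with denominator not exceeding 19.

58/15

Expand x = 209/54 as a continued fraction with the Euclidean algorithm:
  209 = 3*54 + 47, so a_0 = 3.
  54 = 1*47 + 7, so a_1 = 1.
  47 = 6*7 + 5, so a_2 = 6.
  7 = 1*5 + 2, so a_3 = 1.
  5 = 2*2 + 1, so a_4 = 2.
  2 = 2*1 + 0, so a_5 = 2.
so x = [3; 1, 6, 1, 2, 2].
Convergents (p_i = a_i*p_{i-1} + p_{i-2}, q_i = a_i*q_{i-1} + q_{i-2} with p_{-2}=0, p_{-1}=1, q_{-2}=1, q_{-1}=0), until the denominator exceeds 19:
  i=0: a_0=3, p_0 = 3*1 + 0 = 3, q_0 = 3*0 + 1 = 1.
  i=1: a_1=1, p_1 = 1*3 + 1 = 4, q_1 = 1*1 + 0 = 1.
  i=2: a_2=6, p_2 = 6*4 + 3 = 27, q_2 = 6*1 + 1 = 7.
  i=3: a_3=1, p_3 = 1*27 + 4 = 31, q_3 = 1*7 + 1 = 8.
  i=4: a_4=2, p_4 = 2*31 + 27 = 89, q_4 = 2*8 + 7 = 23.
q_4 = 23 > 19, so the last convergent with denominator <= 19 is p_3/q_3 = 31/8.
The closest fraction with denominator <= 19 is either p_3/q_3 or the intermediate fraction (k*p_3 + p_2)/(k*q_3 + q_2) with the largest k >= 1 whose denominator stays <= 19; these approach x as k grows, and every other convergent or intermediate fraction in range is farther away.
Largest k: floor((19 - q_2)/q_3) = floor((19 - 7)/8) = 1.
That gives (1*31 + 27)/(1*8 + 7) = 58/15.
Compare the errors: |x - 31/8| = |209*8 - 31*54|/(54*8) = 2/432, and |x - 58/15| = |209*15 - 58*54|/(54*15) = 3/810.
Cross-multiplying, 3*432 = 1296 < 1620 = 2*810, so 3/810 is smaller: the intermediate fraction 58/15 is closer to x than 31/8.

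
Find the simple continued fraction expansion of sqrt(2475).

Write x_i = (sqrt(2475) + m_i)/d_i with (m_0, d_0) = (0, 1). a_0 = floor(sqrt(2475)) = 49, since 49^2 = 2401 <= 2475 < 2500 = 50^2.
Iterate m_{i+1} = d_i*a_i - m_i, d_{i+1} = (2475 - m_{i+1}^2)/d_i, a_{i+1} = floor((a_0 + m_{i+1})/d_{i+1}):
  m_1 = 1*49 - 0 = 49, d_1 = (2475 - 49^2)/1 = 74/1 = 74, a_1 = floor((49 + 49)/74) = 1.
  m_2 = 74*1 - 49 = 25, d_2 = (2475 - 25^2)/74 = 1850/74 = 25, a_2 = floor((49 + 25)/25) = 2.
  m_3 = 25*2 - 25 = 25, d_3 = (2475 - 25^2)/25 = 1850/25 = 74, a_3 = floor((49 + 25)/74) = 1.
  m_4 = 74*1 - 25 = 49, d_4 = (2475 - 49^2)/74 = 74/74 = 1, a_4 = floor((49 + 49)/1) = 98.
  m_5 = 1*98 - 49 = 49, d_5 = (2475 - 49^2)/1 = 74/1 = 74: (m_5, d_5) = (m_1, d_1) = (49, 74), so from here the quotients repeat a_1, ..., a_4; the period length is 4.
Hence the expansion of sqrt(2475) is a_0 = 49 followed by the repeating block 1, 2, 1, 98 (period 4).

[49; (1, 2, 1, 98)]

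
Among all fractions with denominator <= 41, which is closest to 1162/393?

68/23

Expand x = 1162/393 as a continued fraction with the Euclidean algorithm:
  1162 = 2*393 + 376, so a_0 = 2.
  393 = 1*376 + 17, so a_1 = 1.
  376 = 22*17 + 2, so a_2 = 22.
  17 = 8*2 + 1, so a_3 = 8.
  2 = 2*1 + 0, so a_4 = 2.
so x = [2; 1, 22, 8, 2].
Convergents (p_i = a_i*p_{i-1} + p_{i-2}, q_i = a_i*q_{i-1} + q_{i-2} with p_{-2}=0, p_{-1}=1, q_{-2}=1, q_{-1}=0), until the denominator exceeds 41:
  i=0: a_0=2, p_0 = 2*1 + 0 = 2, q_0 = 2*0 + 1 = 1.
  i=1: a_1=1, p_1 = 1*2 + 1 = 3, q_1 = 1*1 + 0 = 1.
  i=2: a_2=22, p_2 = 22*3 + 2 = 68, q_2 = 22*1 + 1 = 23.
  i=3: a_3=8, p_3 = 8*68 + 3 = 547, q_3 = 8*23 + 1 = 185.
q_3 = 185 > 41, so the last convergent with denominator <= 41 is p_2/q_2 = 68/23.
The closest fraction with denominator <= 41 is either p_2/q_2 or the intermediate fraction (k*p_2 + p_1)/(k*q_2 + q_1) with the largest k >= 1 whose denominator stays <= 41; these approach x as k grows, and every other convergent or intermediate fraction in range is farther away.
Largest k: floor((41 - q_1)/q_2) = floor((41 - 1)/23) = 1.
That gives (1*68 + 3)/(1*23 + 1) = 71/24.
Compare the errors: |x - 68/23| = |1162*23 - 68*393|/(393*23) = 2/9039, and |x - 71/24| = |1162*24 - 71*393|/(393*24) = 15/9432.
Cross-multiplying, 2*9432 = 18864 < 135585 = 15*9039, so 2/9039 is smaller: the convergent 68/23 is closer to x than 71/24.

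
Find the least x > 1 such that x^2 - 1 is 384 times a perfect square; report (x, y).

(x, y) = (4801, 245)

First expand sqrt(384) as a continued fraction. With x_i = (sqrt(384) + m_i)/d_i and (m_0, d_0) = (0, 1): a_0 = floor(sqrt(384)) = 19, since 19^2 = 361 <= 384 < 400 = 20^2.
Iterate m_{i+1} = d_i*a_i - m_i, d_{i+1} = (384 - m_{i+1}^2)/d_i, a_{i+1} = floor((a_0 + m_{i+1})/d_{i+1}):
  m_1 = 1*19 - 0 = 19, d_1 = (384 - 19^2)/1 = 23/1 = 23, a_1 = floor((19 + 19)/23) = 1.
  m_2 = 23*1 - 19 = 4, d_2 = (384 - 4^2)/23 = 368/23 = 16, a_2 = floor((19 + 4)/16) = 1.
  m_3 = 16*1 - 4 = 12, d_3 = (384 - 12^2)/16 = 240/16 = 15, a_3 = floor((19 + 12)/15) = 2.
  m_4 = 15*2 - 12 = 18, d_4 = (384 - 18^2)/15 = 60/15 = 4, a_4 = floor((19 + 18)/4) = 9.
  m_5 = 4*9 - 18 = 18, d_5 = (384 - 18^2)/4 = 60/4 = 15, a_5 = floor((19 + 18)/15) = 2.
  m_6 = 15*2 - 18 = 12, d_6 = (384 - 12^2)/15 = 240/15 = 16, a_6 = floor((19 + 12)/16) = 1.
  m_7 = 16*1 - 12 = 4, d_7 = (384 - 4^2)/16 = 368/16 = 23, a_7 = floor((19 + 4)/23) = 1.
  m_8 = 23*1 - 4 = 19, d_8 = (384 - 19^2)/23 = 23/23 = 1, a_8 = floor((19 + 19)/1) = 38.
  m_9 = 1*38 - 19 = 19, d_9 = (384 - 19^2)/1 = 23/1 = 23: (m_9, d_9) = (m_1, d_1) = (19, 23), so from here the quotients repeat a_1, ..., a_8; the period length is 8.
So sqrt(384) = [19; (1, 1, 2, 9, 2, 1, 1, 38)] with period length k = 8.
k is even, so the fundamental solution of x^2 - 384y^2 = 1 is (p_{k-1}, q_{k-1}) = (p_7, q_7); compute convergents through index 7.
Convergents (p_i = a_i*p_{i-1} + p_{i-2}, q_i = a_i*q_{i-1} + q_{i-2} with p_{-2}=0, p_{-1}=1, q_{-2}=1, q_{-1}=0):
  i=0: a_0=19, p_0 = 19*1 + 0 = 19, q_0 = 19*0 + 1 = 1.
  i=1: a_1=1, p_1 = 1*19 + 1 = 20, q_1 = 1*1 + 0 = 1.
  i=2: a_2=1, p_2 = 1*20 + 19 = 39, q_2 = 1*1 + 1 = 2.
  i=3: a_3=2, p_3 = 2*39 + 20 = 98, q_3 = 2*2 + 1 = 5.
  i=4: a_4=9, p_4 = 9*98 + 39 = 921, q_4 = 9*5 + 2 = 47.
  i=5: a_5=2, p_5 = 2*921 + 98 = 1940, q_5 = 2*47 + 5 = 99.
  i=6: a_6=1, p_6 = 1*1940 + 921 = 2861, q_6 = 1*99 + 47 = 146.
  i=7: a_7=1, p_7 = 1*2861 + 1940 = 4801, q_7 = 1*146 + 99 = 245.
Check: 4801^2 - 384*245^2 = 23049601 - 23049600 = 1, so (x, y) = (4801, 245) solves the equation, and by the theorem it is the least positive solution.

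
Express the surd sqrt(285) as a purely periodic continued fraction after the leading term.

Write x_i = (sqrt(285) + m_i)/d_i with (m_0, d_0) = (0, 1). a_0 = floor(sqrt(285)) = 16, since 16^2 = 256 <= 285 < 289 = 17^2.
Iterate m_{i+1} = d_i*a_i - m_i, d_{i+1} = (285 - m_{i+1}^2)/d_i, a_{i+1} = floor((a_0 + m_{i+1})/d_{i+1}):
  m_1 = 1*16 - 0 = 16, d_1 = (285 - 16^2)/1 = 29/1 = 29, a_1 = floor((16 + 16)/29) = 1.
  m_2 = 29*1 - 16 = 13, d_2 = (285 - 13^2)/29 = 116/29 = 4, a_2 = floor((16 + 13)/4) = 7.
  m_3 = 4*7 - 13 = 15, d_3 = (285 - 15^2)/4 = 60/4 = 15, a_3 = floor((16 + 15)/15) = 2.
  m_4 = 15*2 - 15 = 15, d_4 = (285 - 15^2)/15 = 60/15 = 4, a_4 = floor((16 + 15)/4) = 7.
  m_5 = 4*7 - 15 = 13, d_5 = (285 - 13^2)/4 = 116/4 = 29, a_5 = floor((16 + 13)/29) = 1.
  m_6 = 29*1 - 13 = 16, d_6 = (285 - 16^2)/29 = 29/29 = 1, a_6 = floor((16 + 16)/1) = 32.
  m_7 = 1*32 - 16 = 16, d_7 = (285 - 16^2)/1 = 29/1 = 29: (m_7, d_7) = (m_1, d_1) = (16, 29), so from here the quotients repeat a_1, ..., a_6; the period length is 6.
Hence the expansion of sqrt(285) is a_0 = 16 followed by the repeating block 1, 7, 2, 7, 1, 32 (period 6).

[16; (1, 7, 2, 7, 1, 32)]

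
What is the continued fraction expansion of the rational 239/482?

[0; 2, 59, 1, 3]

Run the Euclidean algorithm on 239 and 482; the successive quotients are the partial quotients a_0, a_1, ... (each step inverts the fractional part left over by the previous one):
  239 = 0*482 + 239, so a_0 = 0.
  482 = 2*239 + 4, so a_1 = 2.
  239 = 59*4 + 3, so a_2 = 59.
  4 = 1*3 + 1, so a_3 = 1.
  3 = 3*1 + 0, so a_4 = 3.
The remainder reaches 0 after 5 divisions, so the expansion has 5 partial quotients, read off in order.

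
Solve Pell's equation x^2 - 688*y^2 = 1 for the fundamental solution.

First expand sqrt(688) as a continued fraction. With x_i = (sqrt(688) + m_i)/d_i and (m_0, d_0) = (0, 1): a_0 = floor(sqrt(688)) = 26, since 26^2 = 676 <= 688 < 729 = 27^2.
Iterate m_{i+1} = d_i*a_i - m_i, d_{i+1} = (688 - m_{i+1}^2)/d_i, a_{i+1} = floor((a_0 + m_{i+1})/d_{i+1}):
  m_1 = 1*26 - 0 = 26, d_1 = (688 - 26^2)/1 = 12/1 = 12, a_1 = floor((26 + 26)/12) = 4.
  m_2 = 12*4 - 26 = 22, d_2 = (688 - 22^2)/12 = 204/12 = 17, a_2 = floor((26 + 22)/17) = 2.
  m_3 = 17*2 - 22 = 12, d_3 = (688 - 12^2)/17 = 544/17 = 32, a_3 = floor((26 + 12)/32) = 1.
  m_4 = 32*1 - 12 = 20, d_4 = (688 - 20^2)/32 = 288/32 = 9, a_4 = floor((26 + 20)/9) = 5.
  m_5 = 9*5 - 20 = 25, d_5 = (688 - 25^2)/9 = 63/9 = 7, a_5 = floor((26 + 25)/7) = 7.
  m_6 = 7*7 - 25 = 24, d_6 = (688 - 24^2)/7 = 112/7 = 16, a_6 = floor((26 + 24)/16) = 3.
  m_7 = 16*3 - 24 = 24, d_7 = (688 - 24^2)/16 = 112/16 = 7, a_7 = floor((26 + 24)/7) = 7.
  m_8 = 7*7 - 24 = 25, d_8 = (688 - 25^2)/7 = 63/7 = 9, a_8 = floor((26 + 25)/9) = 5.
  m_9 = 9*5 - 25 = 20, d_9 = (688 - 20^2)/9 = 288/9 = 32, a_9 = floor((26 + 20)/32) = 1.
  m_10 = 32*1 - 20 = 12, d_10 = (688 - 12^2)/32 = 544/32 = 17, a_10 = floor((26 + 12)/17) = 2.
  m_11 = 17*2 - 12 = 22, d_11 = (688 - 22^2)/17 = 204/17 = 12, a_11 = floor((26 + 22)/12) = 4.
  m_12 = 12*4 - 22 = 26, d_12 = (688 - 26^2)/12 = 12/12 = 1, a_12 = floor((26 + 26)/1) = 52.
  m_13 = 1*52 - 26 = 26, d_13 = (688 - 26^2)/1 = 12/1 = 12: (m_13, d_13) = (m_1, d_1) = (26, 12), so from here the quotients repeat a_1, ..., a_12; the period length is 12.
So sqrt(688) = [26; (4, 2, 1, 5, 7, 3, 7, 5, 1, 2, 4, 52)] with period length k = 12.
k is even, so the fundamental solution of x^2 - 688y^2 = 1 is (p_{k-1}, q_{k-1}) = (p_11, q_11); compute convergents through index 11.
Convergents (p_i = a_i*p_{i-1} + p_{i-2}, q_i = a_i*q_{i-1} + q_{i-2} with p_{-2}=0, p_{-1}=1, q_{-2}=1, q_{-1}=0):
  i=0: a_0=26, p_0 = 26*1 + 0 = 26, q_0 = 26*0 + 1 = 1.
  i=1: a_1=4, p_1 = 4*26 + 1 = 105, q_1 = 4*1 + 0 = 4.
  i=2: a_2=2, p_2 = 2*105 + 26 = 236, q_2 = 2*4 + 1 = 9.
  i=3: a_3=1, p_3 = 1*236 + 105 = 341, q_3 = 1*9 + 4 = 13.
  i=4: a_4=5, p_4 = 5*341 + 236 = 1941, q_4 = 5*13 + 9 = 74.
  i=5: a_5=7, p_5 = 7*1941 + 341 = 13928, q_5 = 7*74 + 13 = 531.
  i=6: a_6=3, p_6 = 3*13928 + 1941 = 43725, q_6 = 3*531 + 74 = 1667.
  i=7: a_7=7, p_7 = 7*43725 + 13928 = 320003, q_7 = 7*1667 + 531 = 12200.
  i=8: a_8=5, p_8 = 5*320003 + 43725 = 1643740, q_8 = 5*12200 + 1667 = 62667.
  i=9: a_9=1, p_9 = 1*1643740 + 320003 = 1963743, q_9 = 1*62667 + 12200 = 74867.
  i=10: a_10=2, p_10 = 2*1963743 + 1643740 = 5571226, q_10 = 2*74867 + 62667 = 212401.
  i=11: a_11=4, p_11 = 4*5571226 + 1963743 = 24248647, q_11 = 4*212401 + 74867 = 924471.
Check: 24248647^2 - 688*924471^2 = 587996881330609 - 587996881330608 = 1, so (x, y) = (24248647, 924471) solves the equation, and by the theorem it is the least positive solution.

(x, y) = (24248647, 924471)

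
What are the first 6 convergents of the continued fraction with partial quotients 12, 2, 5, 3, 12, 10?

Using the convergent recurrence p_i = a_i*p_{i-1} + p_{i-2}, q_i = a_i*q_{i-1} + q_{i-2} with p_{-2}=0, p_{-1}=1, q_{-2}=1, q_{-1}=0:
  i=0: a_0=12, p_0 = 12*1 + 0 = 12, q_0 = 12*0 + 1 = 1.
  i=1: a_1=2, p_1 = 2*12 + 1 = 25, q_1 = 2*1 + 0 = 2.
  i=2: a_2=5, p_2 = 5*25 + 12 = 137, q_2 = 5*2 + 1 = 11.
  i=3: a_3=3, p_3 = 3*137 + 25 = 436, q_3 = 3*11 + 2 = 35.
  i=4: a_4=12, p_4 = 12*436 + 137 = 5369, q_4 = 12*35 + 11 = 431.
  i=5: a_5=10, p_5 = 10*5369 + 436 = 54126, q_5 = 10*431 + 35 = 4345.

12/1, 25/2, 137/11, 436/35, 5369/431, 54126/4345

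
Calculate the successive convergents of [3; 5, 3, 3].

3/1, 16/5, 51/16, 169/53

Using the convergent recurrence p_i = a_i*p_{i-1} + p_{i-2}, q_i = a_i*q_{i-1} + q_{i-2} with p_{-2}=0, p_{-1}=1, q_{-2}=1, q_{-1}=0:
  i=0: a_0=3, p_0 = 3*1 + 0 = 3, q_0 = 3*0 + 1 = 1.
  i=1: a_1=5, p_1 = 5*3 + 1 = 16, q_1 = 5*1 + 0 = 5.
  i=2: a_2=3, p_2 = 3*16 + 3 = 51, q_2 = 3*5 + 1 = 16.
  i=3: a_3=3, p_3 = 3*51 + 16 = 169, q_3 = 3*16 + 5 = 53.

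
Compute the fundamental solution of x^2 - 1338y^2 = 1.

(x, y) = (17308813, 473194)

First expand sqrt(1338) as a continued fraction. With x_i = (sqrt(1338) + m_i)/d_i and (m_0, d_0) = (0, 1): a_0 = floor(sqrt(1338)) = 36, since 36^2 = 1296 <= 1338 < 1369 = 37^2.
Iterate m_{i+1} = d_i*a_i - m_i, d_{i+1} = (1338 - m_{i+1}^2)/d_i, a_{i+1} = floor((a_0 + m_{i+1})/d_{i+1}):
  m_1 = 1*36 - 0 = 36, d_1 = (1338 - 36^2)/1 = 42/1 = 42, a_1 = floor((36 + 36)/42) = 1.
  m_2 = 42*1 - 36 = 6, d_2 = (1338 - 6^2)/42 = 1302/42 = 31, a_2 = floor((36 + 6)/31) = 1.
  m_3 = 31*1 - 6 = 25, d_3 = (1338 - 25^2)/31 = 713/31 = 23, a_3 = floor((36 + 25)/23) = 2.
  m_4 = 23*2 - 25 = 21, d_4 = (1338 - 21^2)/23 = 897/23 = 39, a_4 = floor((36 + 21)/39) = 1.
  m_5 = 39*1 - 21 = 18, d_5 = (1338 - 18^2)/39 = 1014/39 = 26, a_5 = floor((36 + 18)/26) = 2.
  m_6 = 26*2 - 18 = 34, d_6 = (1338 - 34^2)/26 = 182/26 = 7, a_6 = floor((36 + 34)/7) = 10.
  m_7 = 7*10 - 34 = 36, d_7 = (1338 - 36^2)/7 = 42/7 = 6, a_7 = floor((36 + 36)/6) = 12.
  m_8 = 6*12 - 36 = 36, d_8 = (1338 - 36^2)/6 = 42/6 = 7, a_8 = floor((36 + 36)/7) = 10.
  m_9 = 7*10 - 36 = 34, d_9 = (1338 - 34^2)/7 = 182/7 = 26, a_9 = floor((36 + 34)/26) = 2.
  m_10 = 26*2 - 34 = 18, d_10 = (1338 - 18^2)/26 = 1014/26 = 39, a_10 = floor((36 + 18)/39) = 1.
  m_11 = 39*1 - 18 = 21, d_11 = (1338 - 21^2)/39 = 897/39 = 23, a_11 = floor((36 + 21)/23) = 2.
  m_12 = 23*2 - 21 = 25, d_12 = (1338 - 25^2)/23 = 713/23 = 31, a_12 = floor((36 + 25)/31) = 1.
  m_13 = 31*1 - 25 = 6, d_13 = (1338 - 6^2)/31 = 1302/31 = 42, a_13 = floor((36 + 6)/42) = 1.
  m_14 = 42*1 - 6 = 36, d_14 = (1338 - 36^2)/42 = 42/42 = 1, a_14 = floor((36 + 36)/1) = 72.
  m_15 = 1*72 - 36 = 36, d_15 = (1338 - 36^2)/1 = 42/1 = 42: (m_15, d_15) = (m_1, d_1) = (36, 42), so from here the quotients repeat a_1, ..., a_14; the period length is 14.
So sqrt(1338) = [36; (1, 1, 2, 1, 2, 10, 12, 10, 2, 1, 2, 1, 1, 72)] with period length k = 14.
k is even, so the fundamental solution of x^2 - 1338y^2 = 1 is (p_{k-1}, q_{k-1}) = (p_13, q_13); compute convergents through index 13.
Convergents (p_i = a_i*p_{i-1} + p_{i-2}, q_i = a_i*q_{i-1} + q_{i-2} with p_{-2}=0, p_{-1}=1, q_{-2}=1, q_{-1}=0):
  i=0: a_0=36, p_0 = 36*1 + 0 = 36, q_0 = 36*0 + 1 = 1.
  i=1: a_1=1, p_1 = 1*36 + 1 = 37, q_1 = 1*1 + 0 = 1.
  i=2: a_2=1, p_2 = 1*37 + 36 = 73, q_2 = 1*1 + 1 = 2.
  i=3: a_3=2, p_3 = 2*73 + 37 = 183, q_3 = 2*2 + 1 = 5.
  i=4: a_4=1, p_4 = 1*183 + 73 = 256, q_4 = 1*5 + 2 = 7.
  i=5: a_5=2, p_5 = 2*256 + 183 = 695, q_5 = 2*7 + 5 = 19.
  i=6: a_6=10, p_6 = 10*695 + 256 = 7206, q_6 = 10*19 + 7 = 197.
  i=7: a_7=12, p_7 = 12*7206 + 695 = 87167, q_7 = 12*197 + 19 = 2383.
  i=8: a_8=10, p_8 = 10*87167 + 7206 = 878876, q_8 = 10*2383 + 197 = 24027.
  i=9: a_9=2, p_9 = 2*878876 + 87167 = 1844919, q_9 = 2*24027 + 2383 = 50437.
  i=10: a_10=1, p_10 = 1*1844919 + 878876 = 2723795, q_10 = 1*50437 + 24027 = 74464.
  i=11: a_11=2, p_11 = 2*2723795 + 1844919 = 7292509, q_11 = 2*74464 + 50437 = 199365.
  i=12: a_12=1, p_12 = 1*7292509 + 2723795 = 10016304, q_12 = 1*199365 + 74464 = 273829.
  i=13: a_13=1, p_13 = 1*10016304 + 7292509 = 17308813, q_13 = 1*273829 + 199365 = 473194.
Check: 17308813^2 - 1338*473194^2 = 299595007468969 - 299595007468968 = 1, so (x, y) = (17308813, 473194) solves the equation, and by the theorem it is the least positive solution.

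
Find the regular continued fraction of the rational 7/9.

[0; 1, 3, 2]

Run the Euclidean algorithm on 7 and 9; the successive quotients are the partial quotients a_0, a_1, ... (each step inverts the fractional part left over by the previous one):
  7 = 0*9 + 7, so a_0 = 0.
  9 = 1*7 + 2, so a_1 = 1.
  7 = 3*2 + 1, so a_2 = 3.
  2 = 2*1 + 0, so a_3 = 2.
The remainder reaches 0 after 4 divisions, so the expansion has 4 partial quotients, read off in order.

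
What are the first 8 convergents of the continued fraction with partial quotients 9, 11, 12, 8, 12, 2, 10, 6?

Using the convergent recurrence p_i = a_i*p_{i-1} + p_{i-2}, q_i = a_i*q_{i-1} + q_{i-2} with p_{-2}=0, p_{-1}=1, q_{-2}=1, q_{-1}=0:
  i=0: a_0=9, p_0 = 9*1 + 0 = 9, q_0 = 9*0 + 1 = 1.
  i=1: a_1=11, p_1 = 11*9 + 1 = 100, q_1 = 11*1 + 0 = 11.
  i=2: a_2=12, p_2 = 12*100 + 9 = 1209, q_2 = 12*11 + 1 = 133.
  i=3: a_3=8, p_3 = 8*1209 + 100 = 9772, q_3 = 8*133 + 11 = 1075.
  i=4: a_4=12, p_4 = 12*9772 + 1209 = 118473, q_4 = 12*1075 + 133 = 13033.
  i=5: a_5=2, p_5 = 2*118473 + 9772 = 246718, q_5 = 2*13033 + 1075 = 27141.
  i=6: a_6=10, p_6 = 10*246718 + 118473 = 2585653, q_6 = 10*27141 + 13033 = 284443.
  i=7: a_7=6, p_7 = 6*2585653 + 246718 = 15760636, q_7 = 6*284443 + 27141 = 1733799.

9/1, 100/11, 1209/133, 9772/1075, 118473/13033, 246718/27141, 2585653/284443, 15760636/1733799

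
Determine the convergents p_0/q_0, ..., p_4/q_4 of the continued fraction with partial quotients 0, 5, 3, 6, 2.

Using the convergent recurrence p_i = a_i*p_{i-1} + p_{i-2}, q_i = a_i*q_{i-1} + q_{i-2} with p_{-2}=0, p_{-1}=1, q_{-2}=1, q_{-1}=0:
  i=0: a_0=0, p_0 = 0*1 + 0 = 0, q_0 = 0*0 + 1 = 1.
  i=1: a_1=5, p_1 = 5*0 + 1 = 1, q_1 = 5*1 + 0 = 5.
  i=2: a_2=3, p_2 = 3*1 + 0 = 3, q_2 = 3*5 + 1 = 16.
  i=3: a_3=6, p_3 = 6*3 + 1 = 19, q_3 = 6*16 + 5 = 101.
  i=4: a_4=2, p_4 = 2*19 + 3 = 41, q_4 = 2*101 + 16 = 218.

0/1, 1/5, 3/16, 19/101, 41/218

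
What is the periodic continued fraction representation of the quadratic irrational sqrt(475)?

[21; (1, 3, 1, 6, 2, 6, 1, 3, 1, 42)]

Write x_i = (sqrt(475) + m_i)/d_i with (m_0, d_0) = (0, 1). a_0 = floor(sqrt(475)) = 21, since 21^2 = 441 <= 475 < 484 = 22^2.
Iterate m_{i+1} = d_i*a_i - m_i, d_{i+1} = (475 - m_{i+1}^2)/d_i, a_{i+1} = floor((a_0 + m_{i+1})/d_{i+1}):
  m_1 = 1*21 - 0 = 21, d_1 = (475 - 21^2)/1 = 34/1 = 34, a_1 = floor((21 + 21)/34) = 1.
  m_2 = 34*1 - 21 = 13, d_2 = (475 - 13^2)/34 = 306/34 = 9, a_2 = floor((21 + 13)/9) = 3.
  m_3 = 9*3 - 13 = 14, d_3 = (475 - 14^2)/9 = 279/9 = 31, a_3 = floor((21 + 14)/31) = 1.
  m_4 = 31*1 - 14 = 17, d_4 = (475 - 17^2)/31 = 186/31 = 6, a_4 = floor((21 + 17)/6) = 6.
  m_5 = 6*6 - 17 = 19, d_5 = (475 - 19^2)/6 = 114/6 = 19, a_5 = floor((21 + 19)/19) = 2.
  m_6 = 19*2 - 19 = 19, d_6 = (475 - 19^2)/19 = 114/19 = 6, a_6 = floor((21 + 19)/6) = 6.
  m_7 = 6*6 - 19 = 17, d_7 = (475 - 17^2)/6 = 186/6 = 31, a_7 = floor((21 + 17)/31) = 1.
  m_8 = 31*1 - 17 = 14, d_8 = (475 - 14^2)/31 = 279/31 = 9, a_8 = floor((21 + 14)/9) = 3.
  m_9 = 9*3 - 14 = 13, d_9 = (475 - 13^2)/9 = 306/9 = 34, a_9 = floor((21 + 13)/34) = 1.
  m_10 = 34*1 - 13 = 21, d_10 = (475 - 21^2)/34 = 34/34 = 1, a_10 = floor((21 + 21)/1) = 42.
  m_11 = 1*42 - 21 = 21, d_11 = (475 - 21^2)/1 = 34/1 = 34: (m_11, d_11) = (m_1, d_1) = (21, 34), so from here the quotients repeat a_1, ..., a_10; the period length is 10.
Hence the expansion of sqrt(475) is a_0 = 21 followed by the repeating block 1, 3, 1, 6, 2, 6, 1, 3, 1, 42 (period 10).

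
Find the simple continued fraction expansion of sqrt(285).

[16; (1, 7, 2, 7, 1, 32)]

Write x_i = (sqrt(285) + m_i)/d_i with (m_0, d_0) = (0, 1). a_0 = floor(sqrt(285)) = 16, since 16^2 = 256 <= 285 < 289 = 17^2.
Iterate m_{i+1} = d_i*a_i - m_i, d_{i+1} = (285 - m_{i+1}^2)/d_i, a_{i+1} = floor((a_0 + m_{i+1})/d_{i+1}):
  m_1 = 1*16 - 0 = 16, d_1 = (285 - 16^2)/1 = 29/1 = 29, a_1 = floor((16 + 16)/29) = 1.
  m_2 = 29*1 - 16 = 13, d_2 = (285 - 13^2)/29 = 116/29 = 4, a_2 = floor((16 + 13)/4) = 7.
  m_3 = 4*7 - 13 = 15, d_3 = (285 - 15^2)/4 = 60/4 = 15, a_3 = floor((16 + 15)/15) = 2.
  m_4 = 15*2 - 15 = 15, d_4 = (285 - 15^2)/15 = 60/15 = 4, a_4 = floor((16 + 15)/4) = 7.
  m_5 = 4*7 - 15 = 13, d_5 = (285 - 13^2)/4 = 116/4 = 29, a_5 = floor((16 + 13)/29) = 1.
  m_6 = 29*1 - 13 = 16, d_6 = (285 - 16^2)/29 = 29/29 = 1, a_6 = floor((16 + 16)/1) = 32.
  m_7 = 1*32 - 16 = 16, d_7 = (285 - 16^2)/1 = 29/1 = 29: (m_7, d_7) = (m_1, d_1) = (16, 29), so from here the quotients repeat a_1, ..., a_6; the period length is 6.
Hence the expansion of sqrt(285) is a_0 = 16 followed by the repeating block 1, 7, 2, 7, 1, 32 (period 6).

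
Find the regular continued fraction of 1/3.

Run the Euclidean algorithm on 1 and 3; the successive quotients are the partial quotients a_0, a_1, ... (each step inverts the fractional part left over by the previous one):
  1 = 0*3 + 1, so a_0 = 0.
  3 = 3*1 + 0, so a_1 = 3.
The remainder reaches 0 after 2 divisions, so the expansion has 2 partial quotients, read off in order.

[0; 3]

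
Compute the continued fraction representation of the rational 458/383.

[1; 5, 9, 2, 1, 2]

Run the Euclidean algorithm on 458 and 383; the successive quotients are the partial quotients a_0, a_1, ... (each step inverts the fractional part left over by the previous one):
  458 = 1*383 + 75, so a_0 = 1.
  383 = 5*75 + 8, so a_1 = 5.
  75 = 9*8 + 3, so a_2 = 9.
  8 = 2*3 + 2, so a_3 = 2.
  3 = 1*2 + 1, so a_4 = 1.
  2 = 2*1 + 0, so a_5 = 2.
The remainder reaches 0 after 6 divisions, so the expansion has 6 partial quotients, read off in order.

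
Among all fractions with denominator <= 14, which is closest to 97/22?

53/12

Expand x = 97/22 as a continued fraction with the Euclidean algorithm:
  97 = 4*22 + 9, so a_0 = 4.
  22 = 2*9 + 4, so a_1 = 2.
  9 = 2*4 + 1, so a_2 = 2.
  4 = 4*1 + 0, so a_3 = 4.
so x = [4; 2, 2, 4].
Convergents (p_i = a_i*p_{i-1} + p_{i-2}, q_i = a_i*q_{i-1} + q_{i-2} with p_{-2}=0, p_{-1}=1, q_{-2}=1, q_{-1}=0), until the denominator exceeds 14:
  i=0: a_0=4, p_0 = 4*1 + 0 = 4, q_0 = 4*0 + 1 = 1.
  i=1: a_1=2, p_1 = 2*4 + 1 = 9, q_1 = 2*1 + 0 = 2.
  i=2: a_2=2, p_2 = 2*9 + 4 = 22, q_2 = 2*2 + 1 = 5.
  i=3: a_3=4, p_3 = 4*22 + 9 = 97, q_3 = 4*5 + 2 = 22.
q_3 = 22 > 14, so the last convergent with denominator <= 14 is p_2/q_2 = 22/5.
The closest fraction with denominator <= 14 is either p_2/q_2 or the intermediate fraction (k*p_2 + p_1)/(k*q_2 + q_1) with the largest k >= 1 whose denominator stays <= 14; these approach x as k grows, and every other convergent or intermediate fraction in range is farther away.
Largest k: floor((14 - q_1)/q_2) = floor((14 - 2)/5) = 2.
That gives (2*22 + 9)/(2*5 + 2) = 53/12.
Compare the errors: |x - 22/5| = |97*5 - 22*22|/(22*5) = 1/110, and |x - 53/12| = |97*12 - 53*22|/(22*12) = 2/264.
Cross-multiplying, 2*110 = 220 < 264 = 1*264, so 2/264 is smaller: the intermediate fraction 53/12 is closer to x than 22/5.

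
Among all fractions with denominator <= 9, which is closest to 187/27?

62/9

Expand x = 187/27 as a continued fraction with the Euclidean algorithm:
  187 = 6*27 + 25, so a_0 = 6.
  27 = 1*25 + 2, so a_1 = 1.
  25 = 12*2 + 1, so a_2 = 12.
  2 = 2*1 + 0, so a_3 = 2.
so x = [6; 1, 12, 2].
Convergents (p_i = a_i*p_{i-1} + p_{i-2}, q_i = a_i*q_{i-1} + q_{i-2} with p_{-2}=0, p_{-1}=1, q_{-2}=1, q_{-1}=0), until the denominator exceeds 9:
  i=0: a_0=6, p_0 = 6*1 + 0 = 6, q_0 = 6*0 + 1 = 1.
  i=1: a_1=1, p_1 = 1*6 + 1 = 7, q_1 = 1*1 + 0 = 1.
  i=2: a_2=12, p_2 = 12*7 + 6 = 90, q_2 = 12*1 + 1 = 13.
q_2 = 13 > 9, so the last convergent with denominator <= 9 is p_1/q_1 = 7/1.
The closest fraction with denominator <= 9 is either p_1/q_1 or the intermediate fraction (k*p_1 + p_0)/(k*q_1 + q_0) with the largest k >= 1 whose denominator stays <= 9; these approach x as k grows, and every other convergent or intermediate fraction in range is farther away.
Largest k: floor((9 - q_0)/q_1) = floor((9 - 1)/1) = 8.
That gives (8*7 + 6)/(8*1 + 1) = 62/9.
Compare the errors: |x - 7/1| = |187*1 - 7*27|/(27*1) = 2/27, and |x - 62/9| = |187*9 - 62*27|/(27*9) = 9/243.
Cross-multiplying, 9*27 = 243 < 486 = 2*243, so 9/243 is smaller: the intermediate fraction 62/9 is closer to x than 7/1.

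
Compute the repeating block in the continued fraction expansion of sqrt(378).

Write x_i = (sqrt(378) + m_i)/d_i with (m_0, d_0) = (0, 1). a_0 = floor(sqrt(378)) = 19, since 19^2 = 361 <= 378 < 400 = 20^2.
Iterate m_{i+1} = d_i*a_i - m_i, d_{i+1} = (378 - m_{i+1}^2)/d_i, a_{i+1} = floor((a_0 + m_{i+1})/d_{i+1}):
  m_1 = 1*19 - 0 = 19, d_1 = (378 - 19^2)/1 = 17/1 = 17, a_1 = floor((19 + 19)/17) = 2.
  m_2 = 17*2 - 19 = 15, d_2 = (378 - 15^2)/17 = 153/17 = 9, a_2 = floor((19 + 15)/9) = 3.
  m_3 = 9*3 - 15 = 12, d_3 = (378 - 12^2)/9 = 234/9 = 26, a_3 = floor((19 + 12)/26) = 1.
  m_4 = 26*1 - 12 = 14, d_4 = (378 - 14^2)/26 = 182/26 = 7, a_4 = floor((19 + 14)/7) = 4.
  m_5 = 7*4 - 14 = 14, d_5 = (378 - 14^2)/7 = 182/7 = 26, a_5 = floor((19 + 14)/26) = 1.
  m_6 = 26*1 - 14 = 12, d_6 = (378 - 12^2)/26 = 234/26 = 9, a_6 = floor((19 + 12)/9) = 3.
  m_7 = 9*3 - 12 = 15, d_7 = (378 - 15^2)/9 = 153/9 = 17, a_7 = floor((19 + 15)/17) = 2.
  m_8 = 17*2 - 15 = 19, d_8 = (378 - 19^2)/17 = 17/17 = 1, a_8 = floor((19 + 19)/1) = 38.
  m_9 = 1*38 - 19 = 19, d_9 = (378 - 19^2)/1 = 17/1 = 17: (m_9, d_9) = (m_1, d_1) = (19, 17), so from here the quotients repeat a_1, ..., a_8; the period length is 8.
Hence the expansion of sqrt(378) is a_0 = 19 followed by the repeating block 2, 3, 1, 4, 1, 3, 2, 38 (period 8).

[19; (2, 3, 1, 4, 1, 3, 2, 38)]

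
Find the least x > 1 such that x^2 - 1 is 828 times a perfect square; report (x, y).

(x, y) = (1151, 40)

First expand sqrt(828) as a continued fraction. With x_i = (sqrt(828) + m_i)/d_i and (m_0, d_0) = (0, 1): a_0 = floor(sqrt(828)) = 28, since 28^2 = 784 <= 828 < 841 = 29^2.
Iterate m_{i+1} = d_i*a_i - m_i, d_{i+1} = (828 - m_{i+1}^2)/d_i, a_{i+1} = floor((a_0 + m_{i+1})/d_{i+1}):
  m_1 = 1*28 - 0 = 28, d_1 = (828 - 28^2)/1 = 44/1 = 44, a_1 = floor((28 + 28)/44) = 1.
  m_2 = 44*1 - 28 = 16, d_2 = (828 - 16^2)/44 = 572/44 = 13, a_2 = floor((28 + 16)/13) = 3.
  m_3 = 13*3 - 16 = 23, d_3 = (828 - 23^2)/13 = 299/13 = 23, a_3 = floor((28 + 23)/23) = 2.
  m_4 = 23*2 - 23 = 23, d_4 = (828 - 23^2)/23 = 299/23 = 13, a_4 = floor((28 + 23)/13) = 3.
  m_5 = 13*3 - 23 = 16, d_5 = (828 - 16^2)/13 = 572/13 = 44, a_5 = floor((28 + 16)/44) = 1.
  m_6 = 44*1 - 16 = 28, d_6 = (828 - 28^2)/44 = 44/44 = 1, a_6 = floor((28 + 28)/1) = 56.
  m_7 = 1*56 - 28 = 28, d_7 = (828 - 28^2)/1 = 44/1 = 44: (m_7, d_7) = (m_1, d_1) = (28, 44), so from here the quotients repeat a_1, ..., a_6; the period length is 6.
So sqrt(828) = [28; (1, 3, 2, 3, 1, 56)] with period length k = 6.
k is even, so the fundamental solution of x^2 - 828y^2 = 1 is (p_{k-1}, q_{k-1}) = (p_5, q_5); compute convergents through index 5.
Convergents (p_i = a_i*p_{i-1} + p_{i-2}, q_i = a_i*q_{i-1} + q_{i-2} with p_{-2}=0, p_{-1}=1, q_{-2}=1, q_{-1}=0):
  i=0: a_0=28, p_0 = 28*1 + 0 = 28, q_0 = 28*0 + 1 = 1.
  i=1: a_1=1, p_1 = 1*28 + 1 = 29, q_1 = 1*1 + 0 = 1.
  i=2: a_2=3, p_2 = 3*29 + 28 = 115, q_2 = 3*1 + 1 = 4.
  i=3: a_3=2, p_3 = 2*115 + 29 = 259, q_3 = 2*4 + 1 = 9.
  i=4: a_4=3, p_4 = 3*259 + 115 = 892, q_4 = 3*9 + 4 = 31.
  i=5: a_5=1, p_5 = 1*892 + 259 = 1151, q_5 = 1*31 + 9 = 40.
Check: 1151^2 - 828*40^2 = 1324801 - 1324800 = 1, so (x, y) = (1151, 40) solves the equation, and by the theorem it is the least positive solution.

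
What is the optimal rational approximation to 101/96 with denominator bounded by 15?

Expand x = 101/96 as a continued fraction with the Euclidean algorithm:
  101 = 1*96 + 5, so a_0 = 1.
  96 = 19*5 + 1, so a_1 = 19.
  5 = 5*1 + 0, so a_2 = 5.
so x = [1; 19, 5].
Convergents (p_i = a_i*p_{i-1} + p_{i-2}, q_i = a_i*q_{i-1} + q_{i-2} with p_{-2}=0, p_{-1}=1, q_{-2}=1, q_{-1}=0), until the denominator exceeds 15:
  i=0: a_0=1, p_0 = 1*1 + 0 = 1, q_0 = 1*0 + 1 = 1.
  i=1: a_1=19, p_1 = 19*1 + 1 = 20, q_1 = 19*1 + 0 = 19.
q_1 = 19 > 15, so the last convergent with denominator <= 15 is p_0/q_0 = 1/1.
The closest fraction with denominator <= 15 is either p_0/q_0 or the intermediate fraction (k*p_0 + p_{-1})/(k*q_0 + q_{-1}) with the largest k >= 1 whose denominator stays <= 15; these approach x as k grows, and every other convergent or intermediate fraction in range is farther away.
Largest k: floor((15 - q_{-1})/q_0) = floor((15 - 0)/1) = 15 (using the seeds p_{-1} = 1, q_{-1} = 0).
That gives (15*1 + 1)/(15*1 + 0) = 16/15.
Compare the errors: |x - 1/1| = |101*1 - 1*96|/(96*1) = 5/96, and |x - 16/15| = |101*15 - 16*96|/(96*15) = 21/1440.
Cross-multiplying, 21*96 = 2016 < 7200 = 5*1440, so 21/1440 is smaller: the intermediate fraction 16/15 is closer to x than 1/1.

16/15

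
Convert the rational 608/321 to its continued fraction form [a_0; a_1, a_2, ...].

[1; 1, 8, 2, 3, 1, 3]

Run the Euclidean algorithm on 608 and 321; the successive quotients are the partial quotients a_0, a_1, ... (each step inverts the fractional part left over by the previous one):
  608 = 1*321 + 287, so a_0 = 1.
  321 = 1*287 + 34, so a_1 = 1.
  287 = 8*34 + 15, so a_2 = 8.
  34 = 2*15 + 4, so a_3 = 2.
  15 = 3*4 + 3, so a_4 = 3.
  4 = 1*3 + 1, so a_5 = 1.
  3 = 3*1 + 0, so a_6 = 3.
The remainder reaches 0 after 7 divisions, so the expansion has 7 partial quotients, read off in order.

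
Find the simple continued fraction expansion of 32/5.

Run the Euclidean algorithm on 32 and 5; the successive quotients are the partial quotients a_0, a_1, ... (each step inverts the fractional part left over by the previous one):
  32 = 6*5 + 2, so a_0 = 6.
  5 = 2*2 + 1, so a_1 = 2.
  2 = 2*1 + 0, so a_2 = 2.
The remainder reaches 0 after 3 divisions, so the expansion has 3 partial quotients, read off in order.

[6; 2, 2]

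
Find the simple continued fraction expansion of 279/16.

[17; 2, 3, 2]

Run the Euclidean algorithm on 279 and 16; the successive quotients are the partial quotients a_0, a_1, ... (each step inverts the fractional part left over by the previous one):
  279 = 17*16 + 7, so a_0 = 17.
  16 = 2*7 + 2, so a_1 = 2.
  7 = 3*2 + 1, so a_2 = 3.
  2 = 2*1 + 0, so a_3 = 2.
The remainder reaches 0 after 4 divisions, so the expansion has 4 partial quotients, read off in order.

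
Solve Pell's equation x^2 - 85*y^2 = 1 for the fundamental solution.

First expand sqrt(85) as a continued fraction. With x_i = (sqrt(85) + m_i)/d_i and (m_0, d_0) = (0, 1): a_0 = floor(sqrt(85)) = 9, since 9^2 = 81 <= 85 < 100 = 10^2.
Iterate m_{i+1} = d_i*a_i - m_i, d_{i+1} = (85 - m_{i+1}^2)/d_i, a_{i+1} = floor((a_0 + m_{i+1})/d_{i+1}):
  m_1 = 1*9 - 0 = 9, d_1 = (85 - 9^2)/1 = 4/1 = 4, a_1 = floor((9 + 9)/4) = 4.
  m_2 = 4*4 - 9 = 7, d_2 = (85 - 7^2)/4 = 36/4 = 9, a_2 = floor((9 + 7)/9) = 1.
  m_3 = 9*1 - 7 = 2, d_3 = (85 - 2^2)/9 = 81/9 = 9, a_3 = floor((9 + 2)/9) = 1.
  m_4 = 9*1 - 2 = 7, d_4 = (85 - 7^2)/9 = 36/9 = 4, a_4 = floor((9 + 7)/4) = 4.
  m_5 = 4*4 - 7 = 9, d_5 = (85 - 9^2)/4 = 4/4 = 1, a_5 = floor((9 + 9)/1) = 18.
  m_6 = 1*18 - 9 = 9, d_6 = (85 - 9^2)/1 = 4/1 = 4: (m_6, d_6) = (m_1, d_1) = (9, 4), so from here the quotients repeat a_1, ..., a_5; the period length is 5.
So sqrt(85) = [9; (4, 1, 1, 4, 18)] with period length k = 5.
k is odd, so (p_{k-1}, q_{k-1}) only solves x^2 - 85y^2 = -1 and the fundamental solution of x^2 - 85y^2 = 1 is (p_{2k-1}, q_{2k-1}) = (p_9, q_9); compute convergents through index 9, running through the period twice.
Convergents (p_i = a_i*p_{i-1} + p_{i-2}, q_i = a_i*q_{i-1} + q_{i-2} with p_{-2}=0, p_{-1}=1, q_{-2}=1, q_{-1}=0):
  i=0: a_0=9, p_0 = 9*1 + 0 = 9, q_0 = 9*0 + 1 = 1.
  i=1: a_1=4, p_1 = 4*9 + 1 = 37, q_1 = 4*1 + 0 = 4.
  i=2: a_2=1, p_2 = 1*37 + 9 = 46, q_2 = 1*4 + 1 = 5.
  i=3: a_3=1, p_3 = 1*46 + 37 = 83, q_3 = 1*5 + 4 = 9.
  i=4: a_4=4, p_4 = 4*83 + 46 = 378, q_4 = 4*9 + 5 = 41.
  i=5: a_5=18, p_5 = 18*378 + 83 = 6887, q_5 = 18*41 + 9 = 747.
  i=6: a_6=4, p_6 = 4*6887 + 378 = 27926, q_6 = 4*747 + 41 = 3029.
  i=7: a_7=1, p_7 = 1*27926 + 6887 = 34813, q_7 = 1*3029 + 747 = 3776.
  i=8: a_8=1, p_8 = 1*34813 + 27926 = 62739, q_8 = 1*3776 + 3029 = 6805.
  i=9: a_9=4, p_9 = 4*62739 + 34813 = 285769, q_9 = 4*6805 + 3776 = 30996.
Indeed p_4^2 - 85*q_4^2 = 142884 - 142885 = -1, not +1.
Check: 285769^2 - 85*30996^2 = 81663921361 - 81663921360 = 1, so (x, y) = (285769, 30996) solves the equation, and by the theorem it is the least positive solution.

(x, y) = (285769, 30996)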